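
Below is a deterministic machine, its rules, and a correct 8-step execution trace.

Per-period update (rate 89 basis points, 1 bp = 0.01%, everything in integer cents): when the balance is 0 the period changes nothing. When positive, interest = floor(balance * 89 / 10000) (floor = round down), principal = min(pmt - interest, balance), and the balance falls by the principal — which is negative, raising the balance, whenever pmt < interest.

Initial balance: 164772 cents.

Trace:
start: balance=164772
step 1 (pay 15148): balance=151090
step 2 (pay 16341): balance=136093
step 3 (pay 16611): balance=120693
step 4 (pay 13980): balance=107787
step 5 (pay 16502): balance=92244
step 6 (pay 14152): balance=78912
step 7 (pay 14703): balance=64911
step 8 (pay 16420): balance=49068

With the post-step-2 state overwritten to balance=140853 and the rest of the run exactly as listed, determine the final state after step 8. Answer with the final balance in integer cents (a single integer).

54087

state after step 2 := balance=140853
step 3 (pay 16611): balance=125495
step 4 (pay 13980): balance=112631
step 5 (pay 16502): balance=97131
step 6 (pay 14152): balance=83843
step 7 (pay 14703): balance=69886
step 8 (pay 16420): balance=54087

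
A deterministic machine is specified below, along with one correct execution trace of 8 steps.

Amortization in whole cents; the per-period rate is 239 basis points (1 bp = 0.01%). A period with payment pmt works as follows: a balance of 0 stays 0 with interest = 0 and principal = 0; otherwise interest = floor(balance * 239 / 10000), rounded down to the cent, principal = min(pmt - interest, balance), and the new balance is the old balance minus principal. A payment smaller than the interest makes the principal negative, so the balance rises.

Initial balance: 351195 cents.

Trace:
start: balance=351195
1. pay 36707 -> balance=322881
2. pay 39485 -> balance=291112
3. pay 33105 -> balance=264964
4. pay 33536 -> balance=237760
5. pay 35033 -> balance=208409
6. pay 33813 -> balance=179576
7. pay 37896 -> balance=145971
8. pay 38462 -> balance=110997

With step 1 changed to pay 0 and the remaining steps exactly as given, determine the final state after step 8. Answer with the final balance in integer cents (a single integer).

(re-executing from step 1 with the substitution; state before step 1: balance=351195)
1. pay 0 -> balance=359588
2. pay 39485 -> balance=328697
3. pay 33105 -> balance=303447
4. pay 33536 -> balance=277163
5. pay 35033 -> balance=248754
6. pay 33813 -> balance=220886
7. pay 37896 -> balance=188269
8. pay 38462 -> balance=154306

154306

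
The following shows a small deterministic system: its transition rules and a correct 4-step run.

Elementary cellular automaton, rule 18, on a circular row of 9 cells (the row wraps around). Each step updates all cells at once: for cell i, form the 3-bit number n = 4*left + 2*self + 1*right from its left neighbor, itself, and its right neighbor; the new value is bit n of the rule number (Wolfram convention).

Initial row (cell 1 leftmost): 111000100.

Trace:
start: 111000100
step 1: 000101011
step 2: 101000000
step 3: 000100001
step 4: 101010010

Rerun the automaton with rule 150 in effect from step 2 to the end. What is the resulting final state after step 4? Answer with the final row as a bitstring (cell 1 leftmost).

010010000

(re-executing steps 2..4 under rule 150; state before step 2: 000101011)
step 2: 101101000
step 3: 100001101
step 4: 010010000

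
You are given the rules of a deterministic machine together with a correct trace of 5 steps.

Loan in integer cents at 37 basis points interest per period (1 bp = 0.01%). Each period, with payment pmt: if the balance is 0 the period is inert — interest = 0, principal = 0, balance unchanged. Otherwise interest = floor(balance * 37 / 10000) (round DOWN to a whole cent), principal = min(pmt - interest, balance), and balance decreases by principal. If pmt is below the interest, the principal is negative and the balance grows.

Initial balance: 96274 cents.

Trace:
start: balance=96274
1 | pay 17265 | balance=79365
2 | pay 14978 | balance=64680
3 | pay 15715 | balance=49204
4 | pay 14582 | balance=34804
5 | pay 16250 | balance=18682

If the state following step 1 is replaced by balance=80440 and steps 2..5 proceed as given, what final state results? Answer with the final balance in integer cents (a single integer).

19773

state after step 1 := balance=80440
2 | pay 14978 | balance=65759
3 | pay 15715 | balance=50287
4 | pay 14582 | balance=35891
5 | pay 16250 | balance=19773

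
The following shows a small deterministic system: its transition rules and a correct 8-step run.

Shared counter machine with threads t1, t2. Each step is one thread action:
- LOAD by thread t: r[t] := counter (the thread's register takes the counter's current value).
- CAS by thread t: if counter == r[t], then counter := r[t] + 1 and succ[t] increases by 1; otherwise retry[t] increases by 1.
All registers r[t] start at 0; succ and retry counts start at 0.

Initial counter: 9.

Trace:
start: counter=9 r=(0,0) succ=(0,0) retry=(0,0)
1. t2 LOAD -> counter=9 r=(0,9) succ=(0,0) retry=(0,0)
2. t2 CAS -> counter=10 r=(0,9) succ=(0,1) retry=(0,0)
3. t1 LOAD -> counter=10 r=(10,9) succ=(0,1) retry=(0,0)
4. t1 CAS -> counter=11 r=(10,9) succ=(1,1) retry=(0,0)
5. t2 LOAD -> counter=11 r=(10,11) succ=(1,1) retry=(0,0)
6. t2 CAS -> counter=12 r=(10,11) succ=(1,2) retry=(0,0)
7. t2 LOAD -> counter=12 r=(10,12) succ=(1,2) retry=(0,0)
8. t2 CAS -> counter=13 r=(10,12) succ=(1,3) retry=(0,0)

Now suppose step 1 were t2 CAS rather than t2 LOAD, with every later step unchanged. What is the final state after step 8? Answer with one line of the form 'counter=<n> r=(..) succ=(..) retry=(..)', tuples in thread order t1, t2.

(re-executing from step 1 with the substitution; state before step 1: counter=9 r=(0,0) succ=(0,0) retry=(0,0))
1. t2 CAS -> counter=9 r=(0,0) succ=(0,0) retry=(0,1)
2. t2 CAS -> counter=9 r=(0,0) succ=(0,0) retry=(0,2)
3. t1 LOAD -> counter=9 r=(9,0) succ=(0,0) retry=(0,2)
4. t1 CAS -> counter=10 r=(9,0) succ=(1,0) retry=(0,2)
5. t2 LOAD -> counter=10 r=(9,10) succ=(1,0) retry=(0,2)
6. t2 CAS -> counter=11 r=(9,10) succ=(1,1) retry=(0,2)
7. t2 LOAD -> counter=11 r=(9,11) succ=(1,1) retry=(0,2)
8. t2 CAS -> counter=12 r=(9,11) succ=(1,2) retry=(0,2)

counter=12 r=(9,11) succ=(1,2) retry=(0,2)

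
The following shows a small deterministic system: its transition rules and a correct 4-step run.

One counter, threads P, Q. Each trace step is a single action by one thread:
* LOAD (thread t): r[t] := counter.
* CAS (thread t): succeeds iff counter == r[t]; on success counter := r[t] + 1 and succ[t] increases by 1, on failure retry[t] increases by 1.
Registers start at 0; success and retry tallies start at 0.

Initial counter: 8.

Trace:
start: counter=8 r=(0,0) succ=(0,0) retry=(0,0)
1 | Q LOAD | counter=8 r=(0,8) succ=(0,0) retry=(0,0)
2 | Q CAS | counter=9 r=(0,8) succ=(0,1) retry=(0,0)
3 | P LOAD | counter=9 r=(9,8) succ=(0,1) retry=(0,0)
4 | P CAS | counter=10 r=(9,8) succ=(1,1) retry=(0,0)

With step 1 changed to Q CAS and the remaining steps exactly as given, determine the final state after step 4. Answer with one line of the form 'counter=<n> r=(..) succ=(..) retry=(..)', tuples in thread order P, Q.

counter=9 r=(8,0) succ=(1,0) retry=(0,2)

(re-executing from step 1 with the substitution; state before step 1: counter=8 r=(0,0) succ=(0,0) retry=(0,0))
1 | Q CAS | counter=8 r=(0,0) succ=(0,0) retry=(0,1)
2 | Q CAS | counter=8 r=(0,0) succ=(0,0) retry=(0,2)
3 | P LOAD | counter=8 r=(8,0) succ=(0,0) retry=(0,2)
4 | P CAS | counter=9 r=(8,0) succ=(1,0) retry=(0,2)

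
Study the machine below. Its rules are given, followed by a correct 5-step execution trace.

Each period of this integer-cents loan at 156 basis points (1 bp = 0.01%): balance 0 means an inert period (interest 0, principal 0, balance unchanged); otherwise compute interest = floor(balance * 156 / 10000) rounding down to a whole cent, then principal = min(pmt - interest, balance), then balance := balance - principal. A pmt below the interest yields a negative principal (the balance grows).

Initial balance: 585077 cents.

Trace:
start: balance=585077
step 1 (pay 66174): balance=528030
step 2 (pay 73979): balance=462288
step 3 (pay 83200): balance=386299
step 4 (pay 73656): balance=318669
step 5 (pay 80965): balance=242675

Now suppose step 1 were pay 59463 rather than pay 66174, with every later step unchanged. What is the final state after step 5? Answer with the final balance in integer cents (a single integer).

249814

(re-executing from step 1 with the substitution; state before step 1: balance=585077)
step 1 (pay 59463): balance=534741
step 2 (pay 73979): balance=469103
step 3 (pay 83200): balance=393221
step 4 (pay 73656): balance=325699
step 5 (pay 80965): balance=249814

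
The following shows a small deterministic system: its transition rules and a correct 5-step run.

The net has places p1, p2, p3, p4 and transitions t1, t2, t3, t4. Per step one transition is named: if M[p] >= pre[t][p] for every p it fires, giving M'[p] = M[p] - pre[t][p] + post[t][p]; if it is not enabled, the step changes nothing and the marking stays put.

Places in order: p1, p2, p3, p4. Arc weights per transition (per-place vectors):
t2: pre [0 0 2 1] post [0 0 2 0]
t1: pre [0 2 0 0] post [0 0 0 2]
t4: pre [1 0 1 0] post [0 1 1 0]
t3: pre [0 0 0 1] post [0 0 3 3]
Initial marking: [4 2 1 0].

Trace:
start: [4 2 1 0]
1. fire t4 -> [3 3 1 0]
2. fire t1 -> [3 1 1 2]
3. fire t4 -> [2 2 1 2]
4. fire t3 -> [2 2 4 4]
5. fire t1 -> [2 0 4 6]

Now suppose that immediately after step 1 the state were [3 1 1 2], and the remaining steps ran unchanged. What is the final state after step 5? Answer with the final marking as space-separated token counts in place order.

2 0 4 6

state after step 1 := [3 1 1 2]
2. fire t1 -> [3 1 1 2]
3. fire t4 -> [2 2 1 2]
4. fire t3 -> [2 2 4 4]
5. fire t1 -> [2 0 4 6]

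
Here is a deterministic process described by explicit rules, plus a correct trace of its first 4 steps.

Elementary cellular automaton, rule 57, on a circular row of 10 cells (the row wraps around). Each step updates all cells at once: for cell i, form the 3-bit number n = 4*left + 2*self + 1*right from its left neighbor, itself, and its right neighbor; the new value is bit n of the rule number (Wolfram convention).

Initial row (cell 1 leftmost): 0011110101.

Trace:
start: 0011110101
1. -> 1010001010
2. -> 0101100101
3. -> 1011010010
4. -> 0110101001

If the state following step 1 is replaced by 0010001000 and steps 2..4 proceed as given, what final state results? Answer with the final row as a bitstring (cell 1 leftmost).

state after step 1 := 0010001000
2. -> 1001100111
3. -> 0101010100
4. -> 0010101011

0010101011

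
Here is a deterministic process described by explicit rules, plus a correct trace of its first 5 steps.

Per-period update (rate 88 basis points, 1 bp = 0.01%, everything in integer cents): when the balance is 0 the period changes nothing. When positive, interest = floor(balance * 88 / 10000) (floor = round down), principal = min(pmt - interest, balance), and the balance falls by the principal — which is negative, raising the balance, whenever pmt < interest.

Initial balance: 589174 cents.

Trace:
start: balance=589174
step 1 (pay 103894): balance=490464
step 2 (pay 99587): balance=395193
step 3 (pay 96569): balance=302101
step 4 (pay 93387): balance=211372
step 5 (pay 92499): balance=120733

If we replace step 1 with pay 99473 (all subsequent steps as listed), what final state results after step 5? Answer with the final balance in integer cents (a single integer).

125311

(re-executing from step 1 with the substitution; state before step 1: balance=589174)
step 1 (pay 99473): balance=494885
step 2 (pay 99587): balance=399652
step 3 (pay 96569): balance=306599
step 4 (pay 93387): balance=215910
step 5 (pay 92499): balance=125311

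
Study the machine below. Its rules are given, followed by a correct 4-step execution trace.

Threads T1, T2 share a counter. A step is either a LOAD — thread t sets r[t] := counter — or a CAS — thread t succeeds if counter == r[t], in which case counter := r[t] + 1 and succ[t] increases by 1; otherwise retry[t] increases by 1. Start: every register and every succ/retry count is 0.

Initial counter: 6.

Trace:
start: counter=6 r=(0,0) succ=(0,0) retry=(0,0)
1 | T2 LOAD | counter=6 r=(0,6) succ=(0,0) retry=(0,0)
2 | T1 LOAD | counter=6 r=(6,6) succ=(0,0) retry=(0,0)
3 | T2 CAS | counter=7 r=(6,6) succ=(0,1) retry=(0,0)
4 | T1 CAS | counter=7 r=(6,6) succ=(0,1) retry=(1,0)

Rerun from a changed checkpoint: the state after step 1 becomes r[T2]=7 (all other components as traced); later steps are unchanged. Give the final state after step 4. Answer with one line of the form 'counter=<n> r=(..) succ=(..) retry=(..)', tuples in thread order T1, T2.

counter=7 r=(6,7) succ=(1,0) retry=(0,1)

state after step 1 := counter=6 r=(0,7) succ=(0,0) retry=(0,0)
2 | T1 LOAD | counter=6 r=(6,7) succ=(0,0) retry=(0,0)
3 | T2 CAS | counter=6 r=(6,7) succ=(0,0) retry=(0,1)
4 | T1 CAS | counter=7 r=(6,7) succ=(1,0) retry=(0,1)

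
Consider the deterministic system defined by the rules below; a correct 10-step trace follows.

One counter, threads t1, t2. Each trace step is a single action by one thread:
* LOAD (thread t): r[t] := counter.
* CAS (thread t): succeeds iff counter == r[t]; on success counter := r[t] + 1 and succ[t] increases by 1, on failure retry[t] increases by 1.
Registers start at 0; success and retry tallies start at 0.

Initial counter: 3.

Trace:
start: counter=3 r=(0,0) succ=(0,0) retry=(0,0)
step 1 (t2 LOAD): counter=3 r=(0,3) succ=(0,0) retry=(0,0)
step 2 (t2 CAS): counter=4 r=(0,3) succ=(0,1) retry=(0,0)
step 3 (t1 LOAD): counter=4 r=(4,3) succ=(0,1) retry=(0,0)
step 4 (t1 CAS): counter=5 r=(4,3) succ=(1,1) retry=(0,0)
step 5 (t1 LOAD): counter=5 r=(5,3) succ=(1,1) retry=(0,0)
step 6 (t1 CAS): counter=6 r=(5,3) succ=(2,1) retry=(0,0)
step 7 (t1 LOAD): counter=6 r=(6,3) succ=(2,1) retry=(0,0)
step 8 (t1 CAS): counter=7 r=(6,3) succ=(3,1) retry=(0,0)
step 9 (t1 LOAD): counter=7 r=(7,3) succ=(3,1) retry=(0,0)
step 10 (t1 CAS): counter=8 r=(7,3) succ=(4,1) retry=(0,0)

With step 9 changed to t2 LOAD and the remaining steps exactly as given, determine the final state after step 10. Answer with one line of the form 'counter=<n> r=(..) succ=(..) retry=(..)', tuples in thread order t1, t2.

(re-executing from step 9 with the substitution; state before step 9: counter=7 r=(6,3) succ=(3,1) retry=(0,0))
step 9 (t2 LOAD): counter=7 r=(6,7) succ=(3,1) retry=(0,0)
step 10 (t1 CAS): counter=7 r=(6,7) succ=(3,1) retry=(1,0)

counter=7 r=(6,7) succ=(3,1) retry=(1,0)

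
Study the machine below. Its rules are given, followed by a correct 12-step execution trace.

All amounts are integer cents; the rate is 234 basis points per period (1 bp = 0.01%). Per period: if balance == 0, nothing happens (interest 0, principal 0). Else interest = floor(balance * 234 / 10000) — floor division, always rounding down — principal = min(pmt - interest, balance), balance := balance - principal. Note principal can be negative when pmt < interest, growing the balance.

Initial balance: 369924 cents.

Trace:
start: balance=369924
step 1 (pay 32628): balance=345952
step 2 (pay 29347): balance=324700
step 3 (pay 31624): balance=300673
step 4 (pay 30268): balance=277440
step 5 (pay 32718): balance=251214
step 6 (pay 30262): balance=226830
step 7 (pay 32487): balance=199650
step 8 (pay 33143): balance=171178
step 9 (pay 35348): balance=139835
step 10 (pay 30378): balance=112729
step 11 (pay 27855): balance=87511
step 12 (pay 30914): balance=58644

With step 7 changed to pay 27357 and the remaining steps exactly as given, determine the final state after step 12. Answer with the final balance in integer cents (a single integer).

64403

(re-executing from step 7 with the substitution; state before step 7: balance=226830)
step 7 (pay 27357): balance=204780
step 8 (pay 33143): balance=176428
step 9 (pay 35348): balance=145208
step 10 (pay 30378): balance=118227
step 11 (pay 27855): balance=93138
step 12 (pay 30914): balance=64403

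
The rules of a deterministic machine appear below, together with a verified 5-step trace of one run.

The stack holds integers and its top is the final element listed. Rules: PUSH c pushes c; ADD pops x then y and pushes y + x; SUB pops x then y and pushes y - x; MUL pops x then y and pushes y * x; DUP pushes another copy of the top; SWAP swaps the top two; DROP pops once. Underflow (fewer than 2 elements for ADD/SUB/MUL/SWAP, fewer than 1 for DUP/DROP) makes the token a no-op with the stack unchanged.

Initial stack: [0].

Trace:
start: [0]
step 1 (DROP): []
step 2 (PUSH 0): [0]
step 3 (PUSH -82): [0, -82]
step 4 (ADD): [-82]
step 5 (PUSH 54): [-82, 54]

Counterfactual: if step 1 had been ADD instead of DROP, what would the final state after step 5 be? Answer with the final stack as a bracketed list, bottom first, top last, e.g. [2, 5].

(re-executing from step 1 with the substitution; state before step 1: [0])
step 1 (ADD): [0]
step 2 (PUSH 0): [0, 0]
step 3 (PUSH -82): [0, 0, -82]
step 4 (ADD): [0, -82]
step 5 (PUSH 54): [0, -82, 54]

[0, -82, 54]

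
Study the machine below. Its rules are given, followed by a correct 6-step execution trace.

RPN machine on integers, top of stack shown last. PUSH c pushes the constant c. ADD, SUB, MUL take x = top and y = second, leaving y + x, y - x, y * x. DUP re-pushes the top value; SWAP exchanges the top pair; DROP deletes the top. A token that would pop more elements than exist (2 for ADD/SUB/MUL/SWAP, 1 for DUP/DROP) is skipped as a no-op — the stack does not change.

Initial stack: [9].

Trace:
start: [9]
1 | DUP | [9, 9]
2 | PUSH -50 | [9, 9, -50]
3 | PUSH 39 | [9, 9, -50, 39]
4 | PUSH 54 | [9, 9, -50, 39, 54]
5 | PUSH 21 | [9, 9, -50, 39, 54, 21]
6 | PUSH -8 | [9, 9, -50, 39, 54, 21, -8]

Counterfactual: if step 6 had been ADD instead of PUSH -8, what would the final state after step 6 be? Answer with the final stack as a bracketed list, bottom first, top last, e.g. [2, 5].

(re-executing from step 6 with the substitution; state before step 6: [9, 9, -50, 39, 54, 21])
6 | ADD | [9, 9, -50, 39, 75]

[9, 9, -50, 39, 75]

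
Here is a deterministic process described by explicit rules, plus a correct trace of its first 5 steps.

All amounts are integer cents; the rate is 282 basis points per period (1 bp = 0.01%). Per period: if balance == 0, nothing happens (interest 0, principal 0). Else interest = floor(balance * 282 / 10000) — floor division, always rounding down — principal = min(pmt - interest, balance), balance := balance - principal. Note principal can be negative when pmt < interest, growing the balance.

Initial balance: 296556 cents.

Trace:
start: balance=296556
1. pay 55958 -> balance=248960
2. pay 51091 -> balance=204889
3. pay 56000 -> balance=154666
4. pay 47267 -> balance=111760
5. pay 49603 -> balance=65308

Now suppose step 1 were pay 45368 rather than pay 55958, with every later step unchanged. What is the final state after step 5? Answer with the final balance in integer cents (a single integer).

(re-executing from step 1 with the substitution; state before step 1: balance=296556)
1. pay 45368 -> balance=259550
2. pay 51091 -> balance=215778
3. pay 56000 -> balance=165862
4. pay 47267 -> balance=123272
5. pay 49603 -> balance=77145

77145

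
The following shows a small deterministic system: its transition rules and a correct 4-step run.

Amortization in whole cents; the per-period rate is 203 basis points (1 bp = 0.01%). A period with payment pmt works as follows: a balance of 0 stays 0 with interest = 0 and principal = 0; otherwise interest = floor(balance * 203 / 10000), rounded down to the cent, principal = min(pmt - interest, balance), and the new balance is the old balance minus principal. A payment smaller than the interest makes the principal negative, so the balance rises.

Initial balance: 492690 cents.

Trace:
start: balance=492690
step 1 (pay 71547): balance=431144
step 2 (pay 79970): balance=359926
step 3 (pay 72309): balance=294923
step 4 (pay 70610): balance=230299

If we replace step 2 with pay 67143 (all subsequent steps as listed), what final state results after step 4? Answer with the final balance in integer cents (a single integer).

243652

(re-executing from step 2 with the substitution; state before step 2: balance=431144)
step 2 (pay 67143): balance=372753
step 3 (pay 72309): balance=308010
step 4 (pay 70610): balance=243652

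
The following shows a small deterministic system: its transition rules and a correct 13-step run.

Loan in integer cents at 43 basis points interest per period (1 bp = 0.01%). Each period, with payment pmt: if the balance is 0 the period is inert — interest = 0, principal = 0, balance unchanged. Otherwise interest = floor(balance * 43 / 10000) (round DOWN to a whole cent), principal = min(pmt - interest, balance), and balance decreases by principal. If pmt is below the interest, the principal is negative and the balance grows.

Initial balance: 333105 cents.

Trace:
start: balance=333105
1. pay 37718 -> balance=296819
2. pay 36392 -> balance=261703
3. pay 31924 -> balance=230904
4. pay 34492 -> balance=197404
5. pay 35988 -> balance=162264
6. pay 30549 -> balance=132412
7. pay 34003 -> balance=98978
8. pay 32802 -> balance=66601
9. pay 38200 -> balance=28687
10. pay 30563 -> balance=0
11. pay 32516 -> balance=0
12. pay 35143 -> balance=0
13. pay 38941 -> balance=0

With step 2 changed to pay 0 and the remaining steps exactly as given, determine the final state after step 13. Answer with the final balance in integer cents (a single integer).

(re-executing from step 2 with the substitution; state before step 2: balance=296819)
2. pay 0 -> balance=298095
3. pay 31924 -> balance=267452
4. pay 34492 -> balance=234110
5. pay 35988 -> balance=199128
6. pay 30549 -> balance=169435
7. pay 34003 -> balance=136160
8. pay 32802 -> balance=103943
9. pay 38200 -> balance=66189
10. pay 30563 -> balance=35910
11. pay 32516 -> balance=3548
12. pay 35143 -> balance=0
13. pay 38941 -> balance=0

0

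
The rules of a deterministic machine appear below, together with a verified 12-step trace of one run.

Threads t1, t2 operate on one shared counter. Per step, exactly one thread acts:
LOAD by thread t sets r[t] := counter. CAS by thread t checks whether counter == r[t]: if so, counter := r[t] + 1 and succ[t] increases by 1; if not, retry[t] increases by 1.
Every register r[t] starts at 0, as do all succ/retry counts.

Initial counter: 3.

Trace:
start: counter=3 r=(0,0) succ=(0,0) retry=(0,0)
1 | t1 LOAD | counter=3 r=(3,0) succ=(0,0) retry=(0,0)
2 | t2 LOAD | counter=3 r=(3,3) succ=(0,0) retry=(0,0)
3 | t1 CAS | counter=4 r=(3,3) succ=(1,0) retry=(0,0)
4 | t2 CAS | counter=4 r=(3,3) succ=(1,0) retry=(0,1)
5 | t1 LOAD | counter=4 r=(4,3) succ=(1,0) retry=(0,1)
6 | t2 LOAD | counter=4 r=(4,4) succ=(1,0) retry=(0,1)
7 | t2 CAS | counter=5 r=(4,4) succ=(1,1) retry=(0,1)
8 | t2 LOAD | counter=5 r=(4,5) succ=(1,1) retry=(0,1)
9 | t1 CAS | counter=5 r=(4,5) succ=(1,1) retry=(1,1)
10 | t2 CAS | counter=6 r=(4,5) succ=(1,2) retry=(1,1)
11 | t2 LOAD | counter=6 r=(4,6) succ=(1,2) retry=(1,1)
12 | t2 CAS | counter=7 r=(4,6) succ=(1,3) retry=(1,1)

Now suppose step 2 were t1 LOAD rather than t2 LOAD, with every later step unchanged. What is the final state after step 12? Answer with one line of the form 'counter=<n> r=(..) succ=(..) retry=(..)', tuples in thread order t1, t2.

counter=7 r=(4,6) succ=(1,3) retry=(1,1)

(re-executing from step 2 with the substitution; state before step 2: counter=3 r=(3,0) succ=(0,0) retry=(0,0))
2 | t1 LOAD | counter=3 r=(3,0) succ=(0,0) retry=(0,0)
3 | t1 CAS | counter=4 r=(3,0) succ=(1,0) retry=(0,0)
4 | t2 CAS | counter=4 r=(3,0) succ=(1,0) retry=(0,1)
5 | t1 LOAD | counter=4 r=(4,0) succ=(1,0) retry=(0,1)
6 | t2 LOAD | counter=4 r=(4,4) succ=(1,0) retry=(0,1)
7 | t2 CAS | counter=5 r=(4,4) succ=(1,1) retry=(0,1)
8 | t2 LOAD | counter=5 r=(4,5) succ=(1,1) retry=(0,1)
9 | t1 CAS | counter=5 r=(4,5) succ=(1,1) retry=(1,1)
10 | t2 CAS | counter=6 r=(4,5) succ=(1,2) retry=(1,1)
11 | t2 LOAD | counter=6 r=(4,6) succ=(1,2) retry=(1,1)
12 | t2 CAS | counter=7 r=(4,6) succ=(1,3) retry=(1,1)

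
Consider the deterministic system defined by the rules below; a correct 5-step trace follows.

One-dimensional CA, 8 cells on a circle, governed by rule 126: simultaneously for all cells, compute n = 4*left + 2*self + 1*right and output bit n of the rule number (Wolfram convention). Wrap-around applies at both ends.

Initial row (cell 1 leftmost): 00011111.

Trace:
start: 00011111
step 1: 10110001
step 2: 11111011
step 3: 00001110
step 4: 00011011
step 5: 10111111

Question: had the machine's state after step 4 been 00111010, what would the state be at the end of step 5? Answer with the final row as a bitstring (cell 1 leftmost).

state after step 4 := 00111010
step 5: 01101111

01101111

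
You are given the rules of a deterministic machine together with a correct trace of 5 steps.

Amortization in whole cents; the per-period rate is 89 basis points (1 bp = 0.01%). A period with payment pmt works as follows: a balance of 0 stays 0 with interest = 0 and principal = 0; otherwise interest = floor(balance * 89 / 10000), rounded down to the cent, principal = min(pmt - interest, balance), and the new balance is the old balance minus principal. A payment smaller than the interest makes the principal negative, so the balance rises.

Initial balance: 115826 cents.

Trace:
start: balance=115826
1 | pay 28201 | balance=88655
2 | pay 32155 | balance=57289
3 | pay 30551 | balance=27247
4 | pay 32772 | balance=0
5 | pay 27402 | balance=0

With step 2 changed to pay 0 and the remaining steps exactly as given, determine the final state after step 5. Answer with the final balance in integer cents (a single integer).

(re-executing from step 2 with the substitution; state before step 2: balance=88655)
2 | pay 0 | balance=89444
3 | pay 30551 | balance=59689
4 | pay 32772 | balance=27448
5 | pay 27402 | balance=290

290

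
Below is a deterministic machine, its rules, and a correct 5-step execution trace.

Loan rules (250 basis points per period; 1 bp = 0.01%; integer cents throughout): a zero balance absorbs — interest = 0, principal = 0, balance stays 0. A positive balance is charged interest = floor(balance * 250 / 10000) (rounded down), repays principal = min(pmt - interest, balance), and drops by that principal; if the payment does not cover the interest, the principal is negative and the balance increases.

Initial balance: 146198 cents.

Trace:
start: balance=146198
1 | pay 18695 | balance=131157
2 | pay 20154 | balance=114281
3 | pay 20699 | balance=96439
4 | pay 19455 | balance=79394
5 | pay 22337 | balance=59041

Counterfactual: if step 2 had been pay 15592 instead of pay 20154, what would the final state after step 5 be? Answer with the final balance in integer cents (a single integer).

(re-executing from step 2 with the substitution; state before step 2: balance=131157)
2 | pay 15592 | balance=118843
3 | pay 20699 | balance=101115
4 | pay 19455 | balance=84187
5 | pay 22337 | balance=63954

63954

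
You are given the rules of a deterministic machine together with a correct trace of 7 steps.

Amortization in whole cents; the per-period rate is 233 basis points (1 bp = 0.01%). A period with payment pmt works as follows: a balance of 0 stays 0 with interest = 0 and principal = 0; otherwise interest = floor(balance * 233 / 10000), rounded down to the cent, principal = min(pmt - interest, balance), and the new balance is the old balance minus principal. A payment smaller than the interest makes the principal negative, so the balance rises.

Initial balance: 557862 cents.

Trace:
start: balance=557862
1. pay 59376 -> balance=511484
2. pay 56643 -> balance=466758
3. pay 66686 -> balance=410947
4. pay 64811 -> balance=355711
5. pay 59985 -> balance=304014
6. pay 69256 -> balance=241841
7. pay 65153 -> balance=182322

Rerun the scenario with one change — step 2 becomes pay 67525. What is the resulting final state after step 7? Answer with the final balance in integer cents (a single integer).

(re-executing from step 2 with the substitution; state before step 2: balance=511484)
2. pay 67525 -> balance=455876
3. pay 66686 -> balance=399811
4. pay 64811 -> balance=344315
5. pay 59985 -> balance=292352
6. pay 69256 -> balance=229907
7. pay 65153 -> balance=170110

170110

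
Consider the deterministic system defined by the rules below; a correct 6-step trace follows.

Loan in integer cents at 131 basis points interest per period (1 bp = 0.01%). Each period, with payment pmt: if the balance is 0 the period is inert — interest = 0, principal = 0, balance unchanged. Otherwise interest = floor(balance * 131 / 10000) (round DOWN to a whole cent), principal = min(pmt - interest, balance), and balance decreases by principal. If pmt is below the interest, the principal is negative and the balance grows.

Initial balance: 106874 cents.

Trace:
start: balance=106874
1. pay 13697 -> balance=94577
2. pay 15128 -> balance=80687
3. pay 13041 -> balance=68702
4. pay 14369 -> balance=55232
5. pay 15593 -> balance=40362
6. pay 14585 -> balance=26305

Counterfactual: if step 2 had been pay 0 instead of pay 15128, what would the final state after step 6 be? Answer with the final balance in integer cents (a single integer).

(re-executing from step 2 with the substitution; state before step 2: balance=94577)
2. pay 0 -> balance=95815
3. pay 13041 -> balance=84029
4. pay 14369 -> balance=70760
5. pay 15593 -> balance=56093
6. pay 14585 -> balance=42242

42242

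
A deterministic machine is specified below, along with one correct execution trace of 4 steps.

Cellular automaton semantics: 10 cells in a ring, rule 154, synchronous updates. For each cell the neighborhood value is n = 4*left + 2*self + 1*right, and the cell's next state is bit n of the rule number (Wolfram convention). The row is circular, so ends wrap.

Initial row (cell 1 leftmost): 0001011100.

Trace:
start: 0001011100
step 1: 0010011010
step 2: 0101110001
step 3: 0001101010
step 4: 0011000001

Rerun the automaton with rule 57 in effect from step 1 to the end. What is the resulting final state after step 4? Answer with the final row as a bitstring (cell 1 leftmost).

(re-executing steps 1..4 under rule 57; state before step 1: 0001011100)
step 1: 1100110011
step 2: 0010101010
step 3: 1001010101
step 4: 0100101011

0100101011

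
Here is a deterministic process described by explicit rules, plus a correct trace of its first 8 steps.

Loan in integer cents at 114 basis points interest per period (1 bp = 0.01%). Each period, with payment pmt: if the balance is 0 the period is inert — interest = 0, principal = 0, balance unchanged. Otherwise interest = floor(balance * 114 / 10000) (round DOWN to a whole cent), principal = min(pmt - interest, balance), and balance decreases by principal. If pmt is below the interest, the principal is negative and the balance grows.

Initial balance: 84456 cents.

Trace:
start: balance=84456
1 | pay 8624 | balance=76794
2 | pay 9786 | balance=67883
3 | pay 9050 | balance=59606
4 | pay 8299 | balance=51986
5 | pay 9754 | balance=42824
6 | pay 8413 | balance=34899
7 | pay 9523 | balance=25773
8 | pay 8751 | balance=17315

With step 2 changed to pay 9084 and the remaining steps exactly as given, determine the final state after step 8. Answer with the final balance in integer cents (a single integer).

(re-executing from step 2 with the substitution; state before step 2: balance=76794)
2 | pay 9084 | balance=68585
3 | pay 9050 | balance=60316
4 | pay 8299 | balance=52704
5 | pay 9754 | balance=43550
6 | pay 8413 | balance=35633
7 | pay 9523 | balance=26516
8 | pay 8751 | balance=18067

18067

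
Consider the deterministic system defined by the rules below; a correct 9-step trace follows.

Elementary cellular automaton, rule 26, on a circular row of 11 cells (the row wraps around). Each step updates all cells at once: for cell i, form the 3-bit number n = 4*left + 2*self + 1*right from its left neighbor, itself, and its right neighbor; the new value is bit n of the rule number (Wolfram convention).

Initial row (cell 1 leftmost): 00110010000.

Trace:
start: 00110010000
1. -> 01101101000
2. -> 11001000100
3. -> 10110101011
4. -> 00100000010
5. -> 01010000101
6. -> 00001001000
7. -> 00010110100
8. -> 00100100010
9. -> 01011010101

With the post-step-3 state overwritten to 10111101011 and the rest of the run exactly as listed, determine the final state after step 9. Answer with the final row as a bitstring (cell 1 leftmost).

01011010101

state after step 3 := 10111101011
4. -> 00100000010
5. -> 01010000101
6. -> 00001001000
7. -> 00010110100
8. -> 00100100010
9. -> 01011010101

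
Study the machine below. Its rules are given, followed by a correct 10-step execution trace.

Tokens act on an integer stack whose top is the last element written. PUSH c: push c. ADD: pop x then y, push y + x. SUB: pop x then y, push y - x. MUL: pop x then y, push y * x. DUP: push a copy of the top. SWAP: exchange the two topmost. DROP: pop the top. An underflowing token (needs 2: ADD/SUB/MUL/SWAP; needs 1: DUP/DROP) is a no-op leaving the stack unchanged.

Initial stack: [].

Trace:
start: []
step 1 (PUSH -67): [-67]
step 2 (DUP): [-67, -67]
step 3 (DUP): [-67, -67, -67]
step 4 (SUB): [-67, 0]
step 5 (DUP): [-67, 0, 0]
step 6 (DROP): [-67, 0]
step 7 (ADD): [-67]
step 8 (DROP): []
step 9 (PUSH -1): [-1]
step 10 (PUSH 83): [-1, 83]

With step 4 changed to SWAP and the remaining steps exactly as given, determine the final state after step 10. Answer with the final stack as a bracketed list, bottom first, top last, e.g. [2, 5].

(re-executing from step 4 with the substitution; state before step 4: [-67, -67, -67])
step 4 (SWAP): [-67, -67, -67]
step 5 (DUP): [-67, -67, -67, -67]
step 6 (DROP): [-67, -67, -67]
step 7 (ADD): [-67, -134]
step 8 (DROP): [-67]
step 9 (PUSH -1): [-67, -1]
step 10 (PUSH 83): [-67, -1, 83]

[-67, -1, 83]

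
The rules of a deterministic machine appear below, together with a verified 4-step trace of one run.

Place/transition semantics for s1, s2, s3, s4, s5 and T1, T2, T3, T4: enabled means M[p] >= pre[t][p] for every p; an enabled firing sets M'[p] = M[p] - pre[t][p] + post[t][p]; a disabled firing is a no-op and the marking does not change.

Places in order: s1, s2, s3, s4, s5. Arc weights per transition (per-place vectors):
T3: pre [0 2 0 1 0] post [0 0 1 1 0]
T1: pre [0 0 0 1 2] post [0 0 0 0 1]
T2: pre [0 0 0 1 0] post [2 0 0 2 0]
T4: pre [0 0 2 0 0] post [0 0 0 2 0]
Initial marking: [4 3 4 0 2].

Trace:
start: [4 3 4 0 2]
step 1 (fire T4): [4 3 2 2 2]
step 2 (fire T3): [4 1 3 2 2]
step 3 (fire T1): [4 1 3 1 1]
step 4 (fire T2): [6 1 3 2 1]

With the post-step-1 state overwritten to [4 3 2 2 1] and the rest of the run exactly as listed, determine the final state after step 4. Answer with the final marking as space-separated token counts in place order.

6 1 3 3 1

state after step 1 := [4 3 2 2 1]
step 2 (fire T3): [4 1 3 2 1]
step 3 (fire T1): [4 1 3 2 1]
step 4 (fire T2): [6 1 3 3 1]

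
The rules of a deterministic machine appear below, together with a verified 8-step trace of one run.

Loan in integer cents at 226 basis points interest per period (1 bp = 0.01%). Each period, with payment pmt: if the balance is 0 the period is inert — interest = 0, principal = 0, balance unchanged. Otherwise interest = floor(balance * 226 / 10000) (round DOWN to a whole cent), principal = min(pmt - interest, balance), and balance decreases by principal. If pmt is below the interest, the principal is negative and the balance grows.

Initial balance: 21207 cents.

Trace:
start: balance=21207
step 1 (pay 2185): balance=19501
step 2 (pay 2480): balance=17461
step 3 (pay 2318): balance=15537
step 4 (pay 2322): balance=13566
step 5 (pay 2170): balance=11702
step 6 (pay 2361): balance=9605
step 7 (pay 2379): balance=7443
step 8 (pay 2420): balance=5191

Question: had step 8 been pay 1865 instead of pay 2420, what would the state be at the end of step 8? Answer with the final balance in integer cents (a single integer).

(re-executing from step 8 with the substitution; state before step 8: balance=7443)
step 8 (pay 1865): balance=5746

5746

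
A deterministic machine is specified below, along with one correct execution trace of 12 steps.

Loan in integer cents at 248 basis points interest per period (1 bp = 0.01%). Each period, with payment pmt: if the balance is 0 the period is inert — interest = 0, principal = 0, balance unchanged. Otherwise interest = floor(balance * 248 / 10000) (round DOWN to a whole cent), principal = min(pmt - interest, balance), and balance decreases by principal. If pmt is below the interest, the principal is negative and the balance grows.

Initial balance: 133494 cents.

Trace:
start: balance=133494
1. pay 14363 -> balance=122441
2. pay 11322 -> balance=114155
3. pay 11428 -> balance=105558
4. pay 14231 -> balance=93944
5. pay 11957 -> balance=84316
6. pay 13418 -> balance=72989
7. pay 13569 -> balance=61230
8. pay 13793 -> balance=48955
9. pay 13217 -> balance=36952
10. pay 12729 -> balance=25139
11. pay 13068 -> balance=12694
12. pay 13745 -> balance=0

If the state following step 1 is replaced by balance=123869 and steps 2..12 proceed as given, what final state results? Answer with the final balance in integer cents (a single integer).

state after step 1 := balance=123869
2. pay 11322 -> balance=115618
3. pay 11428 -> balance=107057
4. pay 14231 -> balance=95481
5. pay 11957 -> balance=85891
6. pay 13418 -> balance=74603
7. pay 13569 -> balance=62884
8. pay 13793 -> balance=50650
9. pay 13217 -> balance=38689
10. pay 12729 -> balance=26919
11. pay 13068 -> balance=14518
12. pay 13745 -> balance=1133

1133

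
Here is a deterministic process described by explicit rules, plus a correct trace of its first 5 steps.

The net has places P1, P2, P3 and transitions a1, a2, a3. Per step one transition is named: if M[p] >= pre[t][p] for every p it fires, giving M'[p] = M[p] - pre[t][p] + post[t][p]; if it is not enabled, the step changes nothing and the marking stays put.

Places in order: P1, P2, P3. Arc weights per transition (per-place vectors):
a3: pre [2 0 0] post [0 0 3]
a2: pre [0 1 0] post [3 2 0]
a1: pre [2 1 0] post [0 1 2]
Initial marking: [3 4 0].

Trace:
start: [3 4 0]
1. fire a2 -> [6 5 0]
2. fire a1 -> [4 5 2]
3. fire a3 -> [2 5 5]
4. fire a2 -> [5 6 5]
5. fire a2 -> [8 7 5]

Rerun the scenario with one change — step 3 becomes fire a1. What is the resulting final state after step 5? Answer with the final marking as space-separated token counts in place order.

(re-executing from step 3 with the substitution; state before step 3: [4 5 2])
3. fire a1 -> [2 5 4]
4. fire a2 -> [5 6 4]
5. fire a2 -> [8 7 4]

8 7 4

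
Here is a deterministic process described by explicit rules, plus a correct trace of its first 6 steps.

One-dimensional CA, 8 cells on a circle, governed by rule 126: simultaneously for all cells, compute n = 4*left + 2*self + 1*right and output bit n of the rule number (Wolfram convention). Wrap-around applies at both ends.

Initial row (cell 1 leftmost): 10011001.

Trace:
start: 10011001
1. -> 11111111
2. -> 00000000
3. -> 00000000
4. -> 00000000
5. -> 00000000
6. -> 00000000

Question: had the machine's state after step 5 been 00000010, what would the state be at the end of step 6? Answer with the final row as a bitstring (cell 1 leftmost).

state after step 5 := 00000010
6. -> 00000111

00000111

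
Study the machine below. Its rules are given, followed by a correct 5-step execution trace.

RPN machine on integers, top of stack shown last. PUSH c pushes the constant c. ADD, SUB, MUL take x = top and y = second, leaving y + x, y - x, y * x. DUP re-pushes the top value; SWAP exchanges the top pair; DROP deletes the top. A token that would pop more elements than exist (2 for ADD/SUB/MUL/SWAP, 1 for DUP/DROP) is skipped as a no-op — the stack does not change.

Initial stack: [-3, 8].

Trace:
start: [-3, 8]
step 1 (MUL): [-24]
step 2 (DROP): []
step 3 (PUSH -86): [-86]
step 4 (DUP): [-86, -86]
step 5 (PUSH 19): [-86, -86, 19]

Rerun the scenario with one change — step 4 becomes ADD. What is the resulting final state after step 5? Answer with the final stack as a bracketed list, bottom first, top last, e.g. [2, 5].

[-86, 19]

(re-executing from step 4 with the substitution; state before step 4: [-86])
step 4 (ADD): [-86]
step 5 (PUSH 19): [-86, 19]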